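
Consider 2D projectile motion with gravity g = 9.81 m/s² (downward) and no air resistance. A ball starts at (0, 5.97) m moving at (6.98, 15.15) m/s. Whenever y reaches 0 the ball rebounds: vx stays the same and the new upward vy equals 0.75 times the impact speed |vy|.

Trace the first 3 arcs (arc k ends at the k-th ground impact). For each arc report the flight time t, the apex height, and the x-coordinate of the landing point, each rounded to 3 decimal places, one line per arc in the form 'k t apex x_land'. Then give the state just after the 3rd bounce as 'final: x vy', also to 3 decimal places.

1 3.442 17.668 24.027
2 2.847 9.938 43.898
3 2.135 5.590 58.802
final: 58.802 7.855

Arc 1: start y=5.970, vy=15.150 → t=3.442, apex=17.668, x_land=24.027, impact vy=-18.619
  bounce: vy ← 0.75·18.619 = 13.964
Arc 2: start y=0.000, vy=13.964 → t=2.847, apex=9.938, x_land=43.898, impact vy=-13.964
  bounce: vy ← 0.75·13.964 = 10.473
Arc 3: start y=0.000, vy=10.473 → t=2.135, apex=5.590, x_land=58.802, impact vy=-10.473
  bounce: vy ← 0.75·10.473 = 7.855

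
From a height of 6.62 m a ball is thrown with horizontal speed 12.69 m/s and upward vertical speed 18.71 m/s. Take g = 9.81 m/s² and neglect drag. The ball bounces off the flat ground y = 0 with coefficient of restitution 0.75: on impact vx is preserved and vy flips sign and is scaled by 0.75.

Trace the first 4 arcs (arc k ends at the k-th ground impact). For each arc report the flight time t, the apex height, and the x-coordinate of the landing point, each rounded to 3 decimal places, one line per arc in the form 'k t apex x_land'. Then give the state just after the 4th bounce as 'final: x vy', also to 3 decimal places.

1 4.140 24.462 52.542
2 3.350 13.760 95.051
3 2.512 7.740 126.933
4 1.884 4.354 150.844
final: 150.844 6.932

Arc 1: start y=6.620, vy=18.710 → t=4.140, apex=24.462, x_land=52.542, impact vy=-21.908
  bounce: vy ← 0.75·21.908 = 16.431
Arc 2: start y=0.000, vy=16.431 → t=3.350, apex=13.760, x_land=95.051, impact vy=-16.431
  bounce: vy ← 0.75·16.431 = 12.323
Arc 3: start y=0.000, vy=12.323 → t=2.512, apex=7.740, x_land=126.933, impact vy=-12.323
  bounce: vy ← 0.75·12.323 = 9.242
Arc 4: start y=0.000, vy=9.242 → t=1.884, apex=4.354, x_land=150.844, impact vy=-9.242
  bounce: vy ← 0.75·9.242 = 6.932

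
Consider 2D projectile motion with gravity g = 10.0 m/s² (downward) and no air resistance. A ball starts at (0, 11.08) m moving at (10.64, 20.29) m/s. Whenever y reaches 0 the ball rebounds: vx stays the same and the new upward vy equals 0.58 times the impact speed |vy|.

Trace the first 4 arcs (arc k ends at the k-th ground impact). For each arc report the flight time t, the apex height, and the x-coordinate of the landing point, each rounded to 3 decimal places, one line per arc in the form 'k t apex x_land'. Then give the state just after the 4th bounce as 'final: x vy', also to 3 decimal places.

Arc 1: start y=11.080, vy=20.290 → t=4.546, apex=31.664, x_land=48.364, impact vy=-25.165
  bounce: vy ← 0.58·25.165 = 14.596
Arc 2: start y=0.000, vy=14.596 → t=2.919, apex=10.652, x_land=79.424, impact vy=-14.596
  bounce: vy ← 0.58·14.596 = 8.466
Arc 3: start y=0.000, vy=8.466 → t=1.693, apex=3.583, x_land=97.439, impact vy=-8.466
  bounce: vy ← 0.58·8.466 = 4.910
Arc 4: start y=0.000, vy=4.910 → t=0.982, apex=1.205, x_land=107.887, impact vy=-4.910
  bounce: vy ← 0.58·4.910 = 2.848

1 4.546 31.664 48.364
2 2.919 10.652 79.424
3 1.693 3.583 97.439
4 0.982 1.205 107.887
final: 107.887 2.848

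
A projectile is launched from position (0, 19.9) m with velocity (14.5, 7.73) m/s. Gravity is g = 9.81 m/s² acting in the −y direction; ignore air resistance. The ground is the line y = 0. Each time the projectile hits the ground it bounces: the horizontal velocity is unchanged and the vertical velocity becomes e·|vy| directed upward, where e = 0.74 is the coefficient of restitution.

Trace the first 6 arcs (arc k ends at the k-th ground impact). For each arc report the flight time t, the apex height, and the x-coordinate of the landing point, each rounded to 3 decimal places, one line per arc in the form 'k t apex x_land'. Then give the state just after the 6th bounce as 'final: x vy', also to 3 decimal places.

Arc 1: start y=19.900, vy=7.730 → t=2.951, apex=22.946, x_land=42.787, impact vy=-21.218
  bounce: vy ← 0.74·21.218 = 15.701
Arc 2: start y=0.000, vy=15.701 → t=3.201, apex=12.565, x_land=89.202, impact vy=-15.701
  bounce: vy ← 0.74·15.701 = 11.619
Arc 3: start y=0.000, vy=11.619 → t=2.369, apex=6.881, x_land=123.549, impact vy=-11.619
  bounce: vy ← 0.74·11.619 = 8.598
Arc 4: start y=0.000, vy=8.598 → t=1.753, apex=3.768, x_land=148.966, impact vy=-8.598
  bounce: vy ← 0.74·8.598 = 6.362
Arc 5: start y=0.000, vy=6.362 → t=1.297, apex=2.063, x_land=167.775, impact vy=-6.362
  bounce: vy ← 0.74·6.362 = 4.708
Arc 6: start y=0.000, vy=4.708 → t=0.960, apex=1.130, x_land=181.693, impact vy=-4.708
  bounce: vy ← 0.74·4.708 = 3.484

1 2.951 22.946 42.787
2 3.201 12.565 89.202
3 2.369 6.881 123.549
4 1.753 3.768 148.966
5 1.297 2.063 167.775
6 0.960 1.130 181.693
final: 181.693 3.484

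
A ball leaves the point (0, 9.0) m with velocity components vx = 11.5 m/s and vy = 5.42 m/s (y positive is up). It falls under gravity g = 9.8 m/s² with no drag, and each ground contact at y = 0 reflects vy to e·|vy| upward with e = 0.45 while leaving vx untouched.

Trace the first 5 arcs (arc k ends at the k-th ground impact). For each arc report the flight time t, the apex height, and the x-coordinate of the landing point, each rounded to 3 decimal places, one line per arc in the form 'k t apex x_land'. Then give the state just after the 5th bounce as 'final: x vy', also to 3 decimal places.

Arc 1: start y=9.000, vy=5.420 → t=2.017, apex=10.499, x_land=23.194, impact vy=-14.345
  bounce: vy ← 0.45·14.345 = 6.455
Arc 2: start y=0.000, vy=6.455 → t=1.317, apex=2.126, x_land=38.343, impact vy=-6.455
  bounce: vy ← 0.45·6.455 = 2.905
Arc 3: start y=0.000, vy=2.905 → t=0.593, apex=0.431, x_land=45.161, impact vy=-2.905
  bounce: vy ← 0.45·2.905 = 1.307
Arc 4: start y=0.000, vy=1.307 → t=0.267, apex=0.087, x_land=48.229, impact vy=-1.307
  bounce: vy ← 0.45·1.307 = 0.588
Arc 5: start y=0.000, vy=0.588 → t=0.120, apex=0.018, x_land=49.609, impact vy=-0.588
  bounce: vy ← 0.45·0.588 = 0.265

1 2.017 10.499 23.194
2 1.317 2.126 38.343
3 0.593 0.431 45.161
4 0.267 0.087 48.229
5 0.120 0.018 49.609
final: 49.609 0.265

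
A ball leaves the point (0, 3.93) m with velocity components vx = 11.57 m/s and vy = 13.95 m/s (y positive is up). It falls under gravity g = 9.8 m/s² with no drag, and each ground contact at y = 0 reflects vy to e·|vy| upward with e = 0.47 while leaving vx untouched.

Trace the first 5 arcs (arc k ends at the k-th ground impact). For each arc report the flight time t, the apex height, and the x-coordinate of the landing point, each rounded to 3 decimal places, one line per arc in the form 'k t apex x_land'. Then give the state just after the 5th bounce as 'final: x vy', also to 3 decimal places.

Arc 1: start y=3.930, vy=13.950 → t=3.105, apex=13.859, x_land=35.927, impact vy=-16.481
  bounce: vy ← 0.47·16.481 = 7.746
Arc 2: start y=0.000, vy=7.746 → t=1.581, apex=3.061, x_land=54.218, impact vy=-7.746
  bounce: vy ← 0.47·7.746 = 3.641
Arc 3: start y=0.000, vy=3.641 → t=0.743, apex=0.676, x_land=62.814, impact vy=-3.641
  bounce: vy ← 0.47·3.641 = 1.711
Arc 4: start y=0.000, vy=1.711 → t=0.349, apex=0.149, x_land=66.855, impact vy=-1.711
  bounce: vy ← 0.47·1.711 = 0.804
Arc 5: start y=0.000, vy=0.804 → t=0.164, apex=0.033, x_land=68.754, impact vy=-0.804
  bounce: vy ← 0.47·0.804 = 0.378

1 3.105 13.859 35.927
2 1.581 3.061 54.218
3 0.743 0.676 62.814
4 0.349 0.149 66.855
5 0.164 0.033 68.754
final: 68.754 0.378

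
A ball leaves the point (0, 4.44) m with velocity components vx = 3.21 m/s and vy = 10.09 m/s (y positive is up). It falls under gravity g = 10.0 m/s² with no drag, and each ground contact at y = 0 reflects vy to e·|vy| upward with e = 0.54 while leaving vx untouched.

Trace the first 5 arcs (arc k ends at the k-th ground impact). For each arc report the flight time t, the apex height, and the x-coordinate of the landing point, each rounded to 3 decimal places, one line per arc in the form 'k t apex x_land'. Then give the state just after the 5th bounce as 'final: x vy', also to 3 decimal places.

1 2.390 9.530 7.671
2 1.491 2.779 12.457
3 0.805 0.810 15.042
4 0.435 0.236 16.437
5 0.235 0.069 17.191
final: 17.191 0.634

Arc 1: start y=4.440, vy=10.090 → t=2.390, apex=9.530, x_land=7.671, impact vy=-13.806
  bounce: vy ← 0.54·13.806 = 7.455
Arc 2: start y=0.000, vy=7.455 → t=1.491, apex=2.779, x_land=12.457, impact vy=-7.455
  bounce: vy ← 0.54·7.455 = 4.026
Arc 3: start y=0.000, vy=4.026 → t=0.805, apex=0.810, x_land=15.042, impact vy=-4.026
  bounce: vy ← 0.54·4.026 = 2.174
Arc 4: start y=0.000, vy=2.174 → t=0.435, apex=0.236, x_land=16.437, impact vy=-2.174
  bounce: vy ← 0.54·2.174 = 1.174
Arc 5: start y=0.000, vy=1.174 → t=0.235, apex=0.069, x_land=17.191, impact vy=-1.174
  bounce: vy ← 0.54·1.174 = 0.634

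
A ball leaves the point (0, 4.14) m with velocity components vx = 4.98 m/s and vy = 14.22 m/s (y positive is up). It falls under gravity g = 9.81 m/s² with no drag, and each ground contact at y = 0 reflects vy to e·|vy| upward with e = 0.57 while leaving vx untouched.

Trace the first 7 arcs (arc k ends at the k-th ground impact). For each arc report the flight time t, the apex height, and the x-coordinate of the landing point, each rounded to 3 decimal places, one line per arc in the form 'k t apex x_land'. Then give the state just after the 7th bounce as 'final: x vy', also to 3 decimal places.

Arc 1: start y=4.140, vy=14.220 → t=3.166, apex=14.446, x_land=15.765, impact vy=-16.836
  bounce: vy ← 0.57·16.836 = 9.596
Arc 2: start y=0.000, vy=9.596 → t=1.956, apex=4.694, x_land=25.508, impact vy=-9.596
  bounce: vy ← 0.57·9.596 = 5.470
Arc 3: start y=0.000, vy=5.470 → t=1.115, apex=1.525, x_land=31.062, impact vy=-5.470
  bounce: vy ← 0.57·5.470 = 3.118
Arc 4: start y=0.000, vy=3.118 → t=0.636, apex=0.495, x_land=34.227, impact vy=-3.118
  bounce: vy ← 0.57·3.118 = 1.777
Arc 5: start y=0.000, vy=1.777 → t=0.362, apex=0.161, x_land=36.032, impact vy=-1.777
  bounce: vy ← 0.57·1.777 = 1.013
Arc 6: start y=0.000, vy=1.013 → t=0.207, apex=0.052, x_land=37.060, impact vy=-1.013
  bounce: vy ← 0.57·1.013 = 0.577
Arc 7: start y=0.000, vy=0.577 → t=0.118, apex=0.017, x_land=37.646, impact vy=-0.577
  bounce: vy ← 0.57·0.577 = 0.329

1 3.166 14.446 15.765
2 1.956 4.694 25.508
3 1.115 1.525 31.062
4 0.636 0.495 34.227
5 0.362 0.161 36.032
6 0.207 0.052 37.060
7 0.118 0.017 37.646
final: 37.646 0.329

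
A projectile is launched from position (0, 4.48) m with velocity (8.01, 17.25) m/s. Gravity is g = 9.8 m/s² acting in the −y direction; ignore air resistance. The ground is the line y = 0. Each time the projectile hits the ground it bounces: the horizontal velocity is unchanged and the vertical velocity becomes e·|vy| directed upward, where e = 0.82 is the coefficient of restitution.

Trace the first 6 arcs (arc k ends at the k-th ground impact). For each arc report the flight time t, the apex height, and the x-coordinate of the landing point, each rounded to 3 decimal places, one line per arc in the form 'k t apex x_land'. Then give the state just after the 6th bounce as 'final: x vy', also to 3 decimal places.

1 3.763 19.662 30.144
2 3.285 13.221 56.459
3 2.694 8.890 78.036
4 2.209 5.977 95.730
5 1.811 4.019 110.239
6 1.485 2.702 122.136
final: 122.136 5.968

Arc 1: start y=4.480, vy=17.250 → t=3.763, apex=19.662, x_land=30.144, impact vy=-19.631
  bounce: vy ← 0.82·19.631 = 16.097
Arc 2: start y=0.000, vy=16.097 → t=3.285, apex=13.221, x_land=56.459, impact vy=-16.097
  bounce: vy ← 0.82·16.097 = 13.200
Arc 3: start y=0.000, vy=13.200 → t=2.694, apex=8.890, x_land=78.036, impact vy=-13.200
  bounce: vy ← 0.82·13.200 = 10.824
Arc 4: start y=0.000, vy=10.824 → t=2.209, apex=5.977, x_land=95.730, impact vy=-10.824
  bounce: vy ← 0.82·10.824 = 8.876
Arc 5: start y=0.000, vy=8.876 → t=1.811, apex=4.019, x_land=110.239, impact vy=-8.876
  bounce: vy ← 0.82·8.876 = 7.278
Arc 6: start y=0.000, vy=7.278 → t=1.485, apex=2.702, x_land=122.136, impact vy=-7.278
  bounce: vy ← 0.82·7.278 = 5.968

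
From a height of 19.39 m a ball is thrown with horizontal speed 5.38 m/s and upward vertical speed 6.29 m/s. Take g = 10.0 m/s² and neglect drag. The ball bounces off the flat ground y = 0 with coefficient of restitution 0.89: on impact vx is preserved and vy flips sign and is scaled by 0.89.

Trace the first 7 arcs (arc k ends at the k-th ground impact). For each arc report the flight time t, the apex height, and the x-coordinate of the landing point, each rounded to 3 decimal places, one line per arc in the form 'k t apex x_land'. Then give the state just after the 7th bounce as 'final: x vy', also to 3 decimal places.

Arc 1: start y=19.390, vy=6.290 → t=2.696, apex=21.368, x_land=14.506, impact vy=-20.673
  bounce: vy ← 0.89·20.673 = 18.399
Arc 2: start y=0.000, vy=18.399 → t=3.680, apex=16.926, x_land=34.303, impact vy=-18.399
  bounce: vy ← 0.89·18.399 = 16.375
Arc 3: start y=0.000, vy=16.375 → t=3.275, apex=13.407, x_land=51.922, impact vy=-16.375
  bounce: vy ← 0.89·16.375 = 14.574
Arc 4: start y=0.000, vy=14.574 → t=2.915, apex=10.620, x_land=67.604, impact vy=-14.574
  bounce: vy ← 0.89·14.574 = 12.971
Arc 5: start y=0.000, vy=12.971 → t=2.594, apex=8.412, x_land=81.560, impact vy=-12.971
  bounce: vy ← 0.89·12.971 = 11.544
Arc 6: start y=0.000, vy=11.544 → t=2.309, apex=6.663, x_land=93.981, impact vy=-11.544
  bounce: vy ← 0.89·11.544 = 10.274
Arc 7: start y=0.000, vy=10.274 → t=2.055, apex=5.278, x_land=105.036, impact vy=-10.274
  bounce: vy ← 0.89·10.274 = 9.144

1 2.696 21.368 14.506
2 3.680 16.926 34.303
3 3.275 13.407 51.922
4 2.915 10.620 67.604
5 2.594 8.412 81.560
6 2.309 6.663 93.981
7 2.055 5.278 105.036
final: 105.036 9.144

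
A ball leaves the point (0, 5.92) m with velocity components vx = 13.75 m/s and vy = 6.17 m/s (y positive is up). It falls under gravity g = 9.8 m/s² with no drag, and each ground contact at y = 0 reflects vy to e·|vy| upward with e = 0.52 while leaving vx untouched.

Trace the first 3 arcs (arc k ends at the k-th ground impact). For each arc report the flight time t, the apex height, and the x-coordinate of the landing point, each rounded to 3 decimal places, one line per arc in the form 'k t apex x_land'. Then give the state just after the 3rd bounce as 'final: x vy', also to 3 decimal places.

1 1.896 7.862 26.074
2 1.317 2.126 44.188
3 0.685 0.575 53.607
final: 53.607 1.745

Arc 1: start y=5.920, vy=6.170 → t=1.896, apex=7.862, x_land=26.074, impact vy=-12.414
  bounce: vy ← 0.52·12.414 = 6.455
Arc 2: start y=0.000, vy=6.455 → t=1.317, apex=2.126, x_land=44.188, impact vy=-6.455
  bounce: vy ← 0.52·6.455 = 3.357
Arc 3: start y=0.000, vy=3.357 → t=0.685, apex=0.575, x_land=53.607, impact vy=-3.357
  bounce: vy ← 0.52·3.357 = 1.745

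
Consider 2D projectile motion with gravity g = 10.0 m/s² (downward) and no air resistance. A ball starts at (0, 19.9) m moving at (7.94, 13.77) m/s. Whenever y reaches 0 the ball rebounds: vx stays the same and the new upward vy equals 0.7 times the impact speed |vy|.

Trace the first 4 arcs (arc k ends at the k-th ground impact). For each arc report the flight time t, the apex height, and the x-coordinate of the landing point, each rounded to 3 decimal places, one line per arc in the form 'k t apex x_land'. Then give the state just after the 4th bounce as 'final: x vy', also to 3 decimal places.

Arc 1: start y=19.900, vy=13.770 → t=3.801, apex=29.381, x_land=30.181, impact vy=-24.241
  bounce: vy ← 0.7·24.241 = 16.969
Arc 2: start y=0.000, vy=16.969 → t=3.394, apex=14.397, x_land=57.127, impact vy=-16.969
  bounce: vy ← 0.7·16.969 = 11.878
Arc 3: start y=0.000, vy=11.878 → t=2.376, apex=7.054, x_land=75.989, impact vy=-11.878
  bounce: vy ← 0.7·11.878 = 8.315
Arc 4: start y=0.000, vy=8.315 → t=1.663, apex=3.457, x_land=89.192, impact vy=-8.315
  bounce: vy ← 0.7·8.315 = 5.820

1 3.801 29.381 30.181
2 3.394 14.397 57.127
3 2.376 7.054 75.989
4 1.663 3.457 89.192
final: 89.192 5.820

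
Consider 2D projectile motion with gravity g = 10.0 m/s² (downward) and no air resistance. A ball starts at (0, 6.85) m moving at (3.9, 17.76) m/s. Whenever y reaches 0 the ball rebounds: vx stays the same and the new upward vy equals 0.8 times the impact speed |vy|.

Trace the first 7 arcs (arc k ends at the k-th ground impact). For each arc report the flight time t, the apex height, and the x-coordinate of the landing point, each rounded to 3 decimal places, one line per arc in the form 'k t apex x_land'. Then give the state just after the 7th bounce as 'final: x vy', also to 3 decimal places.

Arc 1: start y=6.850, vy=17.760 → t=3.903, apex=22.621, x_land=15.222, impact vy=-21.270
  bounce: vy ← 0.8·21.270 = 17.016
Arc 2: start y=0.000, vy=17.016 → t=3.403, apex=14.477, x_land=28.494, impact vy=-17.016
  bounce: vy ← 0.8·17.016 = 13.613
Arc 3: start y=0.000, vy=13.613 → t=2.723, apex=9.266, x_land=39.112, impact vy=-13.613
  bounce: vy ← 0.8·13.613 = 10.890
Arc 4: start y=0.000, vy=10.890 → t=2.178, apex=5.930, x_land=47.607, impact vy=-10.890
  bounce: vy ← 0.8·10.890 = 8.712
Arc 5: start y=0.000, vy=8.712 → t=1.742, apex=3.795, x_land=54.402, impact vy=-8.712
  bounce: vy ← 0.8·8.712 = 6.970
Arc 6: start y=0.000, vy=6.970 → t=1.394, apex=2.429, x_land=59.839, impact vy=-6.970
  bounce: vy ← 0.8·6.970 = 5.576
Arc 7: start y=0.000, vy=5.576 → t=1.115, apex=1.554, x_land=64.188, impact vy=-5.576
  bounce: vy ← 0.8·5.576 = 4.461

1 3.903 22.621 15.222
2 3.403 14.477 28.494
3 2.723 9.266 39.112
4 2.178 5.930 47.607
5 1.742 3.795 54.402
6 1.394 2.429 59.839
7 1.115 1.554 64.188
final: 64.188 4.461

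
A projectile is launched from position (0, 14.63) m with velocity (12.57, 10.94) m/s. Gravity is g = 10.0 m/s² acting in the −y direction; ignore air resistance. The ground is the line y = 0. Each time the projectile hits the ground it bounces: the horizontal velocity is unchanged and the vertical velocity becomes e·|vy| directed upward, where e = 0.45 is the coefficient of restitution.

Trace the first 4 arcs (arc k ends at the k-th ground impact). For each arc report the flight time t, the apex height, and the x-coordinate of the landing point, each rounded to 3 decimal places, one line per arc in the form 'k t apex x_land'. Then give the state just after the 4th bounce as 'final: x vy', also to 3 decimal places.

1 3.124 20.614 39.275
2 1.827 4.174 62.245
3 0.822 0.845 72.582
4 0.370 0.171 77.234
final: 77.234 0.833

Arc 1: start y=14.630, vy=10.940 → t=3.124, apex=20.614, x_land=39.275, impact vy=-20.305
  bounce: vy ← 0.45·20.305 = 9.137
Arc 2: start y=0.000, vy=9.137 → t=1.827, apex=4.174, x_land=62.245, impact vy=-9.137
  bounce: vy ← 0.45·9.137 = 4.112
Arc 3: start y=0.000, vy=4.112 → t=0.822, apex=0.845, x_land=72.582, impact vy=-4.112
  bounce: vy ← 0.45·4.112 = 1.850
Arc 4: start y=0.000, vy=1.850 → t=0.370, apex=0.171, x_land=77.234, impact vy=-1.850
  bounce: vy ← 0.45·1.850 = 0.833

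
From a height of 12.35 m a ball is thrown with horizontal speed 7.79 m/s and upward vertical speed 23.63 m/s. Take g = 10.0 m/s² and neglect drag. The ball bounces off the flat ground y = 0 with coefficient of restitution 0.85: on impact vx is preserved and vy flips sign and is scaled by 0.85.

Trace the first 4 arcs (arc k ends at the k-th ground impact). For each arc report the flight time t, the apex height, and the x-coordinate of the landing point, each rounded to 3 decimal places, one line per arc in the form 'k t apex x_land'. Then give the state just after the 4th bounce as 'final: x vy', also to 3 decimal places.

1 5.201 40.269 40.515
2 4.824 29.094 78.098
3 4.101 21.021 110.043
4 3.486 15.187 137.196
final: 137.196 14.814

Arc 1: start y=12.350, vy=23.630 → t=5.201, apex=40.269, x_land=40.515, impact vy=-28.379
  bounce: vy ← 0.85·28.379 = 24.122
Arc 2: start y=0.000, vy=24.122 → t=4.824, apex=29.094, x_land=78.098, impact vy=-24.122
  bounce: vy ← 0.85·24.122 = 20.504
Arc 3: start y=0.000, vy=20.504 → t=4.101, apex=21.021, x_land=110.043, impact vy=-20.504
  bounce: vy ← 0.85·20.504 = 17.428
Arc 4: start y=0.000, vy=17.428 → t=3.486, apex=15.187, x_land=137.196, impact vy=-17.428
  bounce: vy ← 0.85·17.428 = 14.814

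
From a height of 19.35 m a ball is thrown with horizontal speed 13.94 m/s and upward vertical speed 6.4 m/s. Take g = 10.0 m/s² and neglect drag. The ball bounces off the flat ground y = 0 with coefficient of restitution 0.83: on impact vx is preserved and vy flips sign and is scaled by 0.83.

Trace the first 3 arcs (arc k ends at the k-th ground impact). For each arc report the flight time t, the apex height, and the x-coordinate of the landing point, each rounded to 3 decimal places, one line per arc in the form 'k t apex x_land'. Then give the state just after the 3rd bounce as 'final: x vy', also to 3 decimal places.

Arc 1: start y=19.350, vy=6.400 → t=2.709, apex=21.398, x_land=37.760, impact vy=-20.687
  bounce: vy ← 0.83·20.687 = 17.170
Arc 2: start y=0.000, vy=17.170 → t=3.434, apex=14.741, x_land=85.631, impact vy=-17.170
  bounce: vy ← 0.83·17.170 = 14.251
Arc 3: start y=0.000, vy=14.251 → t=2.850, apex=10.155, x_land=125.363, impact vy=-14.251
  bounce: vy ← 0.83·14.251 = 11.829

1 2.709 21.398 37.760
2 3.434 14.741 85.631
3 2.850 10.155 125.363
final: 125.363 11.829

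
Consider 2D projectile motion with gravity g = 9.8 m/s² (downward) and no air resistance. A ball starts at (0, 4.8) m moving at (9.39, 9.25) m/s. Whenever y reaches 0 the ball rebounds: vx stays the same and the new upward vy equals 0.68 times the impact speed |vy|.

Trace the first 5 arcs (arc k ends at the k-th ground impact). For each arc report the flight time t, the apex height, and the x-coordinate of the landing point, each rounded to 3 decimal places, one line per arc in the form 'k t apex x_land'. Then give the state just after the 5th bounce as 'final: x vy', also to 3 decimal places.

1 2.312 9.165 21.705
2 1.860 4.238 39.171
3 1.265 1.960 51.048
4 0.860 0.906 59.124
5 0.585 0.419 64.615
final: 64.615 1.949

Arc 1: start y=4.800, vy=9.250 → t=2.312, apex=9.165, x_land=21.705, impact vy=-13.403
  bounce: vy ← 0.68·13.403 = 9.114
Arc 2: start y=0.000, vy=9.114 → t=1.860, apex=4.238, x_land=39.171, impact vy=-9.114
  bounce: vy ← 0.68·9.114 = 6.198
Arc 3: start y=0.000, vy=6.198 → t=1.265, apex=1.960, x_land=51.048, impact vy=-6.198
  bounce: vy ← 0.68·6.198 = 4.214
Arc 4: start y=0.000, vy=4.214 → t=0.860, apex=0.906, x_land=59.124, impact vy=-4.214
  bounce: vy ← 0.68·4.214 = 2.866
Arc 5: start y=0.000, vy=2.866 → t=0.585, apex=0.419, x_land=64.615, impact vy=-2.866
  bounce: vy ← 0.68·2.866 = 1.949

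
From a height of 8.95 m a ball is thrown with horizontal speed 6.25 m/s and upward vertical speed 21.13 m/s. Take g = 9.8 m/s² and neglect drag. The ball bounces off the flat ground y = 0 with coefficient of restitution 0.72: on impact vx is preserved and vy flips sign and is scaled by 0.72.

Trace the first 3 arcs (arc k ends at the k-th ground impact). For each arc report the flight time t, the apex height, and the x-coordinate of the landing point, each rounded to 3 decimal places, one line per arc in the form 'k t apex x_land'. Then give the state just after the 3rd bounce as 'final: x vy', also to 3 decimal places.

1 4.701 31.729 29.380
2 3.664 16.449 52.282
3 2.638 8.527 68.772
final: 68.772 9.308

Arc 1: start y=8.950, vy=21.130 → t=4.701, apex=31.729, x_land=29.380, impact vy=-24.938
  bounce: vy ← 0.72·24.938 = 17.955
Arc 2: start y=0.000, vy=17.955 → t=3.664, apex=16.449, x_land=52.282, impact vy=-17.955
  bounce: vy ← 0.72·17.955 = 12.928
Arc 3: start y=0.000, vy=12.928 → t=2.638, apex=8.527, x_land=68.772, impact vy=-12.928
  bounce: vy ← 0.72·12.928 = 9.308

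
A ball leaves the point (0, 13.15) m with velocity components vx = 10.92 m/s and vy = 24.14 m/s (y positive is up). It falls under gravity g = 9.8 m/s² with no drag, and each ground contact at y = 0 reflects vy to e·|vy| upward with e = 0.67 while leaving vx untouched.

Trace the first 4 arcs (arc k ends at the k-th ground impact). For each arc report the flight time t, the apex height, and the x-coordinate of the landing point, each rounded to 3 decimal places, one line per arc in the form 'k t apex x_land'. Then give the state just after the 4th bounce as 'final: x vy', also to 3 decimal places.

Arc 1: start y=13.150, vy=24.140 → t=5.422, apex=42.882, x_land=59.203, impact vy=-28.991
  bounce: vy ← 0.67·28.991 = 19.424
Arc 2: start y=0.000, vy=19.424 → t=3.964, apex=19.250, x_land=102.491, impact vy=-19.424
  bounce: vy ← 0.67·19.424 = 13.014
Arc 3: start y=0.000, vy=13.014 → t=2.656, apex=8.641, x_land=131.494, impact vy=-13.014
  bounce: vy ← 0.67·13.014 = 8.719
Arc 4: start y=0.000, vy=8.719 → t=1.779, apex=3.879, x_land=150.926, impact vy=-8.719
  bounce: vy ← 0.67·8.719 = 5.842

1 5.422 42.882 59.203
2 3.964 19.250 102.491
3 2.656 8.641 131.494
4 1.779 3.879 150.926
final: 150.926 5.842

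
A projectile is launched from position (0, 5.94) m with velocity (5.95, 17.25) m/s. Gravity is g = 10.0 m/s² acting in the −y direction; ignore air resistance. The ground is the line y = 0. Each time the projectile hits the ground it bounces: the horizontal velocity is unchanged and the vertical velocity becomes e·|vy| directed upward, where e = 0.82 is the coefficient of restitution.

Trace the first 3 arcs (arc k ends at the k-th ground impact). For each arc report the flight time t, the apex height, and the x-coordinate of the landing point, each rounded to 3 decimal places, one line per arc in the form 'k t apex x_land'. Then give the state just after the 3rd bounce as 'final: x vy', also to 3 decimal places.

1 3.765 20.818 22.405
2 3.346 13.998 42.316
3 2.744 9.412 58.643
final: 58.643 11.251

Arc 1: start y=5.940, vy=17.250 → t=3.765, apex=20.818, x_land=22.405, impact vy=-20.405
  bounce: vy ← 0.82·20.405 = 16.732
Arc 2: start y=0.000, vy=16.732 → t=3.346, apex=13.998, x_land=42.316, impact vy=-16.732
  bounce: vy ← 0.82·16.732 = 13.720
Arc 3: start y=0.000, vy=13.720 → t=2.744, apex=9.412, x_land=58.643, impact vy=-13.720
  bounce: vy ← 0.82·13.720 = 11.251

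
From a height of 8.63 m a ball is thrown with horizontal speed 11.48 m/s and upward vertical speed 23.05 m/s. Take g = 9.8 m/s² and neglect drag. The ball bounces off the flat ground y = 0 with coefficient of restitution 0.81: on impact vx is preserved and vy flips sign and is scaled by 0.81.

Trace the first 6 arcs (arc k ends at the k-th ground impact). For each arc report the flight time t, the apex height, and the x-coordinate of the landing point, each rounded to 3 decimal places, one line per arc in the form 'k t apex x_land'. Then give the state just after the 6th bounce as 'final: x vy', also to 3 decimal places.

1 5.053 35.737 58.004
2 4.375 23.447 108.229
3 3.544 15.384 148.912
4 2.870 10.093 181.864
5 2.325 6.622 208.556
6 1.883 4.345 230.176
final: 230.176 7.475

Arc 1: start y=8.630, vy=23.050 → t=5.053, apex=35.737, x_land=58.004, impact vy=-26.466
  bounce: vy ← 0.81·26.466 = 21.437
Arc 2: start y=0.000, vy=21.437 → t=4.375, apex=23.447, x_land=108.229, impact vy=-21.437
  bounce: vy ← 0.81·21.437 = 17.364
Arc 3: start y=0.000, vy=17.364 → t=3.544, apex=15.384, x_land=148.912, impact vy=-17.364
  bounce: vy ← 0.81·17.364 = 14.065
Arc 4: start y=0.000, vy=14.065 → t=2.870, apex=10.093, x_land=181.864, impact vy=-14.065
  bounce: vy ← 0.81·14.065 = 11.393
Arc 5: start y=0.000, vy=11.393 → t=2.325, apex=6.622, x_land=208.556, impact vy=-11.393
  bounce: vy ← 0.81·11.393 = 9.228
Arc 6: start y=0.000, vy=9.228 → t=1.883, apex=4.345, x_land=230.176, impact vy=-9.228
  bounce: vy ← 0.81·9.228 = 7.475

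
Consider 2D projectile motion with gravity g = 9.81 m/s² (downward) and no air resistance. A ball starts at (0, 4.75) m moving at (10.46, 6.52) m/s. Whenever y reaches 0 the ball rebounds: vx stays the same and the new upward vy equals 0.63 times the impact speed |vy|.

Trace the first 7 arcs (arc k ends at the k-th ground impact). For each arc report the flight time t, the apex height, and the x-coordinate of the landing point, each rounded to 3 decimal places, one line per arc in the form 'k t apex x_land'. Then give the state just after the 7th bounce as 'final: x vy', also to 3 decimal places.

1 1.852 6.917 19.373
2 1.496 2.745 35.024
3 0.943 1.090 44.884
4 0.594 0.432 51.095
5 0.374 0.172 55.009
6 0.236 0.068 57.474
7 0.148 0.027 59.027
final: 59.027 0.459

Arc 1: start y=4.750, vy=6.520 → t=1.852, apex=6.917, x_land=19.373, impact vy=-11.649
  bounce: vy ← 0.63·11.649 = 7.339
Arc 2: start y=0.000, vy=7.339 → t=1.496, apex=2.745, x_land=35.024, impact vy=-7.339
  bounce: vy ← 0.63·7.339 = 4.624
Arc 3: start y=0.000, vy=4.624 → t=0.943, apex=1.090, x_land=44.884, impact vy=-4.624
  bounce: vy ← 0.63·4.624 = 2.913
Arc 4: start y=0.000, vy=2.913 → t=0.594, apex=0.432, x_land=51.095, impact vy=-2.913
  bounce: vy ← 0.63·2.913 = 1.835
Arc 5: start y=0.000, vy=1.835 → t=0.374, apex=0.172, x_land=55.009, impact vy=-1.835
  bounce: vy ← 0.63·1.835 = 1.156
Arc 6: start y=0.000, vy=1.156 → t=0.236, apex=0.068, x_land=57.474, impact vy=-1.156
  bounce: vy ← 0.63·1.156 = 0.728
Arc 7: start y=0.000, vy=0.728 → t=0.148, apex=0.027, x_land=59.027, impact vy=-0.728
  bounce: vy ← 0.63·0.728 = 0.459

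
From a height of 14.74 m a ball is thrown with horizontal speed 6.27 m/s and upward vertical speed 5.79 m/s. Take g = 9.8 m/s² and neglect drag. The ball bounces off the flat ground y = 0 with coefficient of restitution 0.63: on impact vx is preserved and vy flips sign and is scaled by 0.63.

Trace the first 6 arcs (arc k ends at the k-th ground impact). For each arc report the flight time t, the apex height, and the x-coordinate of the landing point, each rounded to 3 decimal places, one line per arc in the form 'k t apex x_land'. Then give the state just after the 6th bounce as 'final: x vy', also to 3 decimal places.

1 2.423 16.450 15.193
2 2.309 6.529 29.668
3 1.454 2.591 38.788
4 0.916 1.029 44.533
5 0.577 0.408 48.152
6 0.364 0.162 50.433
final: 50.433 1.123

Arc 1: start y=14.740, vy=5.790 → t=2.423, apex=16.450, x_land=15.193, impact vy=-17.956
  bounce: vy ← 0.63·17.956 = 11.312
Arc 2: start y=0.000, vy=11.312 → t=2.309, apex=6.529, x_land=29.668, impact vy=-11.312
  bounce: vy ← 0.63·11.312 = 7.127
Arc 3: start y=0.000, vy=7.127 → t=1.454, apex=2.591, x_land=38.788, impact vy=-7.127
  bounce: vy ← 0.63·7.127 = 4.490
Arc 4: start y=0.000, vy=4.490 → t=0.916, apex=1.029, x_land=44.533, impact vy=-4.490
  bounce: vy ← 0.63·4.490 = 2.829
Arc 5: start y=0.000, vy=2.829 → t=0.577, apex=0.408, x_land=48.152, impact vy=-2.829
  bounce: vy ← 0.63·2.829 = 1.782
Arc 6: start y=0.000, vy=1.782 → t=0.364, apex=0.162, x_land=50.433, impact vy=-1.782
  bounce: vy ← 0.63·1.782 = 1.123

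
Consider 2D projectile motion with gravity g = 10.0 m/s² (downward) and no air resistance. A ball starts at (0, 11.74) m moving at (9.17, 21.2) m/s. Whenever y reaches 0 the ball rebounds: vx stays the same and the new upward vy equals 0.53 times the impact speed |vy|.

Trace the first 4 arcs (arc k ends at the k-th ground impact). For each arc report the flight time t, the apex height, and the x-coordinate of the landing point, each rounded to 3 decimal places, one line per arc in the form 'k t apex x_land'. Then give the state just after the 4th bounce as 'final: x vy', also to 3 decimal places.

Arc 1: start y=11.740, vy=21.200 → t=4.736, apex=34.212, x_land=43.427, impact vy=-26.158
  bounce: vy ← 0.53·26.158 = 13.864
Arc 2: start y=0.000, vy=13.864 → t=2.773, apex=9.610, x_land=68.853, impact vy=-13.864
  bounce: vy ← 0.53·13.864 = 7.348
Arc 3: start y=0.000, vy=7.348 → t=1.470, apex=2.699, x_land=82.329, impact vy=-7.348
  bounce: vy ← 0.53·7.348 = 3.894
Arc 4: start y=0.000, vy=3.894 → t=0.779, apex=0.758, x_land=89.471, impact vy=-3.894
  bounce: vy ← 0.53·3.894 = 2.064

1 4.736 34.212 43.427
2 2.773 9.610 68.853
3 1.470 2.699 82.329
4 0.779 0.758 89.471
final: 89.471 2.064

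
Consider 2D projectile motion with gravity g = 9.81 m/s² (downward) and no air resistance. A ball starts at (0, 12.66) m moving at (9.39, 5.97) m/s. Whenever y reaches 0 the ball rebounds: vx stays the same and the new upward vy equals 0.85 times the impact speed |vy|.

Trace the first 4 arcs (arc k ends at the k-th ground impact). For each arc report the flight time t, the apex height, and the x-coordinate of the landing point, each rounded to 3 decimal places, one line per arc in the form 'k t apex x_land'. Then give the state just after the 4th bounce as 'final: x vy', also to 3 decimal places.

Arc 1: start y=12.660, vy=5.970 → t=2.327, apex=14.477, x_land=21.846, impact vy=-16.853
  bounce: vy ← 0.85·16.853 = 14.325
Arc 2: start y=0.000, vy=14.325 → t=2.921, apex=10.459, x_land=49.270, impact vy=-14.325
  bounce: vy ← 0.85·14.325 = 12.176
Arc 3: start y=0.000, vy=12.176 → t=2.482, apex=7.557, x_land=72.580, impact vy=-12.176
  bounce: vy ← 0.85·12.176 = 10.350
Arc 4: start y=0.000, vy=10.350 → t=2.110, apex=5.460, x_land=92.394, impact vy=-10.350
  bounce: vy ← 0.85·10.350 = 8.797

1 2.327 14.477 21.846
2 2.921 10.459 49.270
3 2.482 7.557 72.580
4 2.110 5.460 92.394
final: 92.394 8.797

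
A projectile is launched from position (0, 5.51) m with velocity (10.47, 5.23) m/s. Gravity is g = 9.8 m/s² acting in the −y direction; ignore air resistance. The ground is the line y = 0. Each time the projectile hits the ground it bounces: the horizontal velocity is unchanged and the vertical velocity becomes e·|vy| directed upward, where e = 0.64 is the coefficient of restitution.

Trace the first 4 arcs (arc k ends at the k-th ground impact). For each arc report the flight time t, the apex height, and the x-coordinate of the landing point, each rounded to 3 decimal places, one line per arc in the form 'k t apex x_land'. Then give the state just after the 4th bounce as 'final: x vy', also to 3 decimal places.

Arc 1: start y=5.510, vy=5.230 → t=1.721, apex=6.906, x_land=18.017, impact vy=-11.634
  bounce: vy ← 0.64·11.634 = 7.446
Arc 2: start y=0.000, vy=7.446 → t=1.520, apex=2.829, x_land=33.926, impact vy=-7.446
  bounce: vy ← 0.64·7.446 = 4.765
Arc 3: start y=0.000, vy=4.765 → t=0.973, apex=1.159, x_land=44.109, impact vy=-4.765
  bounce: vy ← 0.64·4.765 = 3.050
Arc 4: start y=0.000, vy=3.050 → t=0.622, apex=0.475, x_land=50.625, impact vy=-3.050
  bounce: vy ← 0.64·3.050 = 1.952

1 1.721 6.906 18.017
2 1.520 2.829 33.926
3 0.973 1.159 44.109
4 0.622 0.475 50.625
final: 50.625 1.952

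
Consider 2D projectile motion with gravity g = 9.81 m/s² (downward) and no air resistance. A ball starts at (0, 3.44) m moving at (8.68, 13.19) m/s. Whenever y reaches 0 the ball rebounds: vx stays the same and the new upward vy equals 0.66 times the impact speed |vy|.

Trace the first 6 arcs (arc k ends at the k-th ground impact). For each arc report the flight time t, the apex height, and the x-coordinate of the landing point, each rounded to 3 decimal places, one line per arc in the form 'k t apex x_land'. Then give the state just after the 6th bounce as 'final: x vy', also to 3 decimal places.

Arc 1: start y=3.440, vy=13.190 → t=2.929, apex=12.307, x_land=25.420, impact vy=-15.539
  bounce: vy ← 0.66·15.539 = 10.256
Arc 2: start y=0.000, vy=10.256 → t=2.091, apex=5.361, x_land=43.569, impact vy=-10.256
  bounce: vy ← 0.66·10.256 = 6.769
Arc 3: start y=0.000, vy=6.769 → t=1.380, apex=2.335, x_land=55.548, impact vy=-6.769
  bounce: vy ← 0.66·6.769 = 4.467
Arc 4: start y=0.000, vy=4.467 → t=0.911, apex=1.017, x_land=63.453, impact vy=-4.467
  bounce: vy ← 0.66·4.467 = 2.949
Arc 5: start y=0.000, vy=2.949 → t=0.601, apex=0.443, x_land=68.671, impact vy=-2.949
  bounce: vy ← 0.66·2.949 = 1.946
Arc 6: start y=0.000, vy=1.946 → t=0.397, apex=0.193, x_land=72.115, impact vy=-1.946
  bounce: vy ← 0.66·1.946 = 1.284

1 2.929 12.307 25.420
2 2.091 5.361 43.569
3 1.380 2.335 55.548
4 0.911 1.017 63.453
5 0.601 0.443 68.671
6 0.397 0.193 72.115
final: 72.115 1.284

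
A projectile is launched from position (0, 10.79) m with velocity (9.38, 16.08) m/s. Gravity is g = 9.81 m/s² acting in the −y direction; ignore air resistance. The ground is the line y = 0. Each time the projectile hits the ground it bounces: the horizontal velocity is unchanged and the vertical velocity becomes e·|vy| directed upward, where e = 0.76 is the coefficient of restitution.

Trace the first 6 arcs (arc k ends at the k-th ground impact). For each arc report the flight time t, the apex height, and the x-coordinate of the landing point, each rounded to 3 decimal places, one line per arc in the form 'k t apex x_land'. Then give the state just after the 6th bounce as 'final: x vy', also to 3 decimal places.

Arc 1: start y=10.790, vy=16.080 → t=3.850, apex=23.969, x_land=36.110, impact vy=-21.686
  bounce: vy ← 0.76·21.686 = 16.481
Arc 2: start y=0.000, vy=16.481 → t=3.360, apex=13.844, x_land=67.628, impact vy=-16.481
  bounce: vy ← 0.76·16.481 = 12.526
Arc 3: start y=0.000, vy=12.526 → t=2.554, apex=7.996, x_land=91.581, impact vy=-12.526
  bounce: vy ← 0.76·12.526 = 9.519
Arc 4: start y=0.000, vy=9.519 → t=1.941, apex=4.619, x_land=109.785, impact vy=-9.519
  bounce: vy ← 0.76·9.519 = 7.235
Arc 5: start y=0.000, vy=7.235 → t=1.475, apex=2.668, x_land=123.620, impact vy=-7.235
  bounce: vy ← 0.76·7.235 = 5.498
Arc 6: start y=0.000, vy=5.498 → t=1.121, apex=1.541, x_land=134.135, impact vy=-5.498
  bounce: vy ← 0.76·5.498 = 4.179

1 3.850 23.969 36.110
2 3.360 13.844 67.628
3 2.554 7.996 91.581
4 1.941 4.619 109.785
5 1.475 2.668 123.620
6 1.121 1.541 134.135
final: 134.135 4.179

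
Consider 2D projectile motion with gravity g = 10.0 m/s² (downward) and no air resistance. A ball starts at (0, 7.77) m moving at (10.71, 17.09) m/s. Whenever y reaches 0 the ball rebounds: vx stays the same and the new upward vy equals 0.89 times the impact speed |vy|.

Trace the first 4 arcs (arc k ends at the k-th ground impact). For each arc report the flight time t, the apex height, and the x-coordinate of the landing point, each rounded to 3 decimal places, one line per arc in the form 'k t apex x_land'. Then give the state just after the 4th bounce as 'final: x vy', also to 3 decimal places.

Arc 1: start y=7.770, vy=17.090 → t=3.824, apex=22.373, x_land=40.959, impact vy=-21.153
  bounce: vy ← 0.89·21.153 = 18.827
Arc 2: start y=0.000, vy=18.827 → t=3.765, apex=17.722, x_land=81.285, impact vy=-18.827
  bounce: vy ← 0.89·18.827 = 16.756
Arc 3: start y=0.000, vy=16.756 → t=3.351, apex=14.038, x_land=117.176, impact vy=-16.756
  bounce: vy ← 0.89·16.756 = 14.913
Arc 4: start y=0.000, vy=14.913 → t=2.983, apex=11.119, x_land=149.118, impact vy=-14.913
  bounce: vy ← 0.89·14.913 = 13.272

1 3.824 22.373 40.959
2 3.765 17.722 81.285
3 3.351 14.038 117.176
4 2.983 11.119 149.118
final: 149.118 13.272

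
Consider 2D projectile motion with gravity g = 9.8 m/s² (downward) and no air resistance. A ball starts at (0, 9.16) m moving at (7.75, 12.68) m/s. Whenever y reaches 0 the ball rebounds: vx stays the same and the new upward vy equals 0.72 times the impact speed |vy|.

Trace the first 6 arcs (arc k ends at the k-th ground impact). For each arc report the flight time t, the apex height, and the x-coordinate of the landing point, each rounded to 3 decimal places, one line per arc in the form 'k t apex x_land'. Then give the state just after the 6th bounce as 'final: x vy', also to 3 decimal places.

Arc 1: start y=9.160, vy=12.680 → t=3.176, apex=17.363, x_land=24.616, impact vy=-18.448
  bounce: vy ← 0.72·18.448 = 13.282
Arc 2: start y=0.000, vy=13.282 → t=2.711, apex=9.001, x_land=45.624, impact vy=-13.282
  bounce: vy ← 0.72·13.282 = 9.563
Arc 3: start y=0.000, vy=9.563 → t=1.952, apex=4.666, x_land=60.750, impact vy=-9.563
  bounce: vy ← 0.72·9.563 = 6.886
Arc 4: start y=0.000, vy=6.886 → t=1.405, apex=2.419, x_land=71.640, impact vy=-6.886
  bounce: vy ← 0.72·6.886 = 4.958
Arc 5: start y=0.000, vy=4.958 → t=1.012, apex=1.254, x_land=79.481, impact vy=-4.958
  bounce: vy ← 0.72·4.958 = 3.569
Arc 6: start y=0.000, vy=3.569 → t=0.728, apex=0.650, x_land=85.127, impact vy=-3.569
  bounce: vy ← 0.72·3.569 = 2.570

1 3.176 17.363 24.616
2 2.711 9.001 45.624
3 1.952 4.666 60.750
4 1.405 2.419 71.640
5 1.012 1.254 79.481
6 0.728 0.650 85.127
final: 85.127 2.570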